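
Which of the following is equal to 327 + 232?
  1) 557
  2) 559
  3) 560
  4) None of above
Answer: 2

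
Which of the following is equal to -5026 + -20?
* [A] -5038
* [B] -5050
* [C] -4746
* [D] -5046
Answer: D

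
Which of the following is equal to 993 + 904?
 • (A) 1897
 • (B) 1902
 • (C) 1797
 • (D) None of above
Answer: A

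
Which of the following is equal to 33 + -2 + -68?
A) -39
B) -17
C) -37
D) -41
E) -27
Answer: C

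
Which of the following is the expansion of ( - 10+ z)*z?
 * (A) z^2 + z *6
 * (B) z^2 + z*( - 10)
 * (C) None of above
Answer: B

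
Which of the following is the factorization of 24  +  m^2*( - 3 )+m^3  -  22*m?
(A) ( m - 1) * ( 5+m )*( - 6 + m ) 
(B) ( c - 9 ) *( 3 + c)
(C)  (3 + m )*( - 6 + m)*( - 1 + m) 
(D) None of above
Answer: D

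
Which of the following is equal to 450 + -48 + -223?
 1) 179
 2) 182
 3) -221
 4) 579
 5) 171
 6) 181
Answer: 1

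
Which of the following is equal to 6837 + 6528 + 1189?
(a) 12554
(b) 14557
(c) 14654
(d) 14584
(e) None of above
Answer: e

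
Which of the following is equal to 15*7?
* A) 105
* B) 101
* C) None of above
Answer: A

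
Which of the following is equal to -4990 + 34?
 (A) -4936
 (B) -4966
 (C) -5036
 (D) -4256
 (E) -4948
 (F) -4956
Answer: F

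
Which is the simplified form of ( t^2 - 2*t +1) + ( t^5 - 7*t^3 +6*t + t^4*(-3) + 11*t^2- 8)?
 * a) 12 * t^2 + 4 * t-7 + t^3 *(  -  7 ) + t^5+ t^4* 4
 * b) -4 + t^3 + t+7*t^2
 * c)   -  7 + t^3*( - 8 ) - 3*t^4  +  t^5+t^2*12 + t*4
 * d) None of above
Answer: d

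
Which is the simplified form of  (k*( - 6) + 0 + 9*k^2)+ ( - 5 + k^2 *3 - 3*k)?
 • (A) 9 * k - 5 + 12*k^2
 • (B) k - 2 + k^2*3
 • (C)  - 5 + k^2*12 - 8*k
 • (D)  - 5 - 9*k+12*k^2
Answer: D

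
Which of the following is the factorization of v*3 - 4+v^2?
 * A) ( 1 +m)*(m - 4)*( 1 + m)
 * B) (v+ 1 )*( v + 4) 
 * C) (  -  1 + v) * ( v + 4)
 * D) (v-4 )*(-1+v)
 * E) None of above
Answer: C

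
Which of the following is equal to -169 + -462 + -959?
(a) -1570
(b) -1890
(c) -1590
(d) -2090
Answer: c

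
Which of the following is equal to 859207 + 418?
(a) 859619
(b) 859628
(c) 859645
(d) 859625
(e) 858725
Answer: d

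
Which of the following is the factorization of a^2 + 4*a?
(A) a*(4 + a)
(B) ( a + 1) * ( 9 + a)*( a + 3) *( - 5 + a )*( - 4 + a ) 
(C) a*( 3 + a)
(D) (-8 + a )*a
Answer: A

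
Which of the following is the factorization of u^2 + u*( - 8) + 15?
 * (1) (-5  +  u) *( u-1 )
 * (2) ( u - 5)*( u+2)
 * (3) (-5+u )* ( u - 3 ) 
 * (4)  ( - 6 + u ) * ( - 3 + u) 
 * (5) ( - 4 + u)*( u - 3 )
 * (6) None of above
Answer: 3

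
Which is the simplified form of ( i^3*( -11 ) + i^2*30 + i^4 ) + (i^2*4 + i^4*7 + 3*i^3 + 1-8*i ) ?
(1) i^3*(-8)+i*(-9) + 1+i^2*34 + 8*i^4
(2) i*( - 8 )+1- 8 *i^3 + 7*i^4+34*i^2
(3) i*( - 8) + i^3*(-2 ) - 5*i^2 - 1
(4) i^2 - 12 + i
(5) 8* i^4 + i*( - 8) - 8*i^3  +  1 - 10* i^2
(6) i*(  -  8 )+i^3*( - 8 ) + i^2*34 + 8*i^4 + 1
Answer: 6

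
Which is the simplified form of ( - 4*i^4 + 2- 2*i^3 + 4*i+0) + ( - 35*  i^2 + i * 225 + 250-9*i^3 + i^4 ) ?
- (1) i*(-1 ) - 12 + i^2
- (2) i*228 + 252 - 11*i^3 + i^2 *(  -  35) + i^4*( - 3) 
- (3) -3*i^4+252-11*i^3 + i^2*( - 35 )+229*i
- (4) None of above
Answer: 3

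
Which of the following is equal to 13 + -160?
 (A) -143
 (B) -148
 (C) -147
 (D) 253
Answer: C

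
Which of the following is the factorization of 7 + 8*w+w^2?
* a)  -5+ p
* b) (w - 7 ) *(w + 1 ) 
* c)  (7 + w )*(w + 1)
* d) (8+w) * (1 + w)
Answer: c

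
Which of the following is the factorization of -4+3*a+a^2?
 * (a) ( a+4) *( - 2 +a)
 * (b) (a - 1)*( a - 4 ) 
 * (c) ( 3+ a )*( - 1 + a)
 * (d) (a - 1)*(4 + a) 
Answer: d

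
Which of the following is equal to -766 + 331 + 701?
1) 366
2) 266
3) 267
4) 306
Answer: 2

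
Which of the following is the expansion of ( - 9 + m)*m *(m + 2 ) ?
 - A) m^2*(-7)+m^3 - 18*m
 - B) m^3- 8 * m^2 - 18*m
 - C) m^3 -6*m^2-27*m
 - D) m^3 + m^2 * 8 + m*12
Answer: A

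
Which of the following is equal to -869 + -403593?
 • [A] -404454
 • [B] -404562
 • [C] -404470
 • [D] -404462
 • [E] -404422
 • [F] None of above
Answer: D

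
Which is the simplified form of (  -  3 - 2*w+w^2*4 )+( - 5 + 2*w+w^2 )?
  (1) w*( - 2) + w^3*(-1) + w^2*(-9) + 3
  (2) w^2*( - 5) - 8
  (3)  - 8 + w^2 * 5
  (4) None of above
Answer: 3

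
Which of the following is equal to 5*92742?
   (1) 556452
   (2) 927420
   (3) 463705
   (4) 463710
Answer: 4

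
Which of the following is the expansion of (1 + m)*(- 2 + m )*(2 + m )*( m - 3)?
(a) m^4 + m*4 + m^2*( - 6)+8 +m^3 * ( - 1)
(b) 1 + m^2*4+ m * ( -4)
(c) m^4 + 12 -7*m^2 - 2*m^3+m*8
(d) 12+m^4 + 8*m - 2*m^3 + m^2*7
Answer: c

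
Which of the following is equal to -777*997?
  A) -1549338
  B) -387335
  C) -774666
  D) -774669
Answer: D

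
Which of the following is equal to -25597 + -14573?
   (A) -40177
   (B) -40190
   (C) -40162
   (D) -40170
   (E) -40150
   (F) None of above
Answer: D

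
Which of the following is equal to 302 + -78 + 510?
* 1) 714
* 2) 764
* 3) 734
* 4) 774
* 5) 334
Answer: 3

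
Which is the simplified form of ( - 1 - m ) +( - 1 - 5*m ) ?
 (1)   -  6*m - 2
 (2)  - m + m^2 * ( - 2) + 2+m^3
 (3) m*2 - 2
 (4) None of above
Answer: 1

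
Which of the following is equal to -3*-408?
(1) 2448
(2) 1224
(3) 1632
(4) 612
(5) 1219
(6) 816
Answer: 2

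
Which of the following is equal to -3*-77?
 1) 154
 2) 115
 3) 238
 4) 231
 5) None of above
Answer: 4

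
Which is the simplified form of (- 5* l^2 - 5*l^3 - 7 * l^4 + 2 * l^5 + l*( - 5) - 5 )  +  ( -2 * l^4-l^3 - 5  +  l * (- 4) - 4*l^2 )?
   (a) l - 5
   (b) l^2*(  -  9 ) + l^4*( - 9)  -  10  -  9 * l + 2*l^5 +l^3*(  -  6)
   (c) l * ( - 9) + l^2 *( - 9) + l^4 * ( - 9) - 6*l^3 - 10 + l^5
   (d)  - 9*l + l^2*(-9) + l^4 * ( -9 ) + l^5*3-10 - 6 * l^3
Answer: b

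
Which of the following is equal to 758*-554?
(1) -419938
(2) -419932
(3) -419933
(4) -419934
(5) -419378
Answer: 2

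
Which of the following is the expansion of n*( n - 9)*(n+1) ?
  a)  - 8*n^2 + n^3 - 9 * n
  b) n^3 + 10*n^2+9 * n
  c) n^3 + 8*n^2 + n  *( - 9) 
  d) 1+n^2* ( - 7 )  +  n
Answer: a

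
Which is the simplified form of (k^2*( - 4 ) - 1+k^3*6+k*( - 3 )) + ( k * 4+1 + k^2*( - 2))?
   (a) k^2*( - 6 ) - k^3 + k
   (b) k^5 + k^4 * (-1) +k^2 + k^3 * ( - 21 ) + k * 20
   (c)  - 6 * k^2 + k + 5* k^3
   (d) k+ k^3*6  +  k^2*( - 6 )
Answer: d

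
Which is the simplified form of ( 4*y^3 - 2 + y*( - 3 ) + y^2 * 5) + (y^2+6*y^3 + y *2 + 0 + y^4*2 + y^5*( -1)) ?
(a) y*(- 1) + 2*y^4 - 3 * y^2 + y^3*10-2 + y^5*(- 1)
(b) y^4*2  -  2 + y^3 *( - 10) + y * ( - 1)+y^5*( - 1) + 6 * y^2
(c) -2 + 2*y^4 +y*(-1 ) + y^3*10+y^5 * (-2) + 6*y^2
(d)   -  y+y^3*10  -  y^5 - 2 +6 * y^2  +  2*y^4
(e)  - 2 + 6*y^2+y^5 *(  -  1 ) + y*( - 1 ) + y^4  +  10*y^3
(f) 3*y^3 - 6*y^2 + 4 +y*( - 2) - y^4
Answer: d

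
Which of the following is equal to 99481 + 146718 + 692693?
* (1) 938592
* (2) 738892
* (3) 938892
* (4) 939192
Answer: 3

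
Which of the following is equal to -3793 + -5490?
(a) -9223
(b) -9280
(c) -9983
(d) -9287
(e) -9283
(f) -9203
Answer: e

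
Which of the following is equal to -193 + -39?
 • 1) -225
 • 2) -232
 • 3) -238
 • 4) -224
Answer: 2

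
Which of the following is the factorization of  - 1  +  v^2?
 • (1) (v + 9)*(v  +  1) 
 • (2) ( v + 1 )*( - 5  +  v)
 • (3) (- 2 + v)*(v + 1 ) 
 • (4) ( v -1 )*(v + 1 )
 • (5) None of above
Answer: 4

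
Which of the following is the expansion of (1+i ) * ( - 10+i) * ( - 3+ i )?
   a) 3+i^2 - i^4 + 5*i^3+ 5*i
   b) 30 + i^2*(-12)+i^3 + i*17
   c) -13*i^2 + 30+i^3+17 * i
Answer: b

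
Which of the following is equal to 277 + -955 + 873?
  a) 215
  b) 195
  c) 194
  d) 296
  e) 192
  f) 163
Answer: b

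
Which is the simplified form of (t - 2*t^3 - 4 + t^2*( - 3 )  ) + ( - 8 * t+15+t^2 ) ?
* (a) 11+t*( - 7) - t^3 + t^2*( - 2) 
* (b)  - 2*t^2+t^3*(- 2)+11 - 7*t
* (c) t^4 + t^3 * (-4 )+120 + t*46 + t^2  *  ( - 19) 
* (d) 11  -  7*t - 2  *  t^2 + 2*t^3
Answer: b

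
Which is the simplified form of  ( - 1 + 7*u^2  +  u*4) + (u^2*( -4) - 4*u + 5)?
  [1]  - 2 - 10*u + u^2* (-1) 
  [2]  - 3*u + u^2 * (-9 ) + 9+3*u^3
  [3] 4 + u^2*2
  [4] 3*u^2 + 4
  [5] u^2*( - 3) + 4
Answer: 4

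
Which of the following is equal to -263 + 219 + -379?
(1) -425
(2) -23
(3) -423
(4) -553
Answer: 3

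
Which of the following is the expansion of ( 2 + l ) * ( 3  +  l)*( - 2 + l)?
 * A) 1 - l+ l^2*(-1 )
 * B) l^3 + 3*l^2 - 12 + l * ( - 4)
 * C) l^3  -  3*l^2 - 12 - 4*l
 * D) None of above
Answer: B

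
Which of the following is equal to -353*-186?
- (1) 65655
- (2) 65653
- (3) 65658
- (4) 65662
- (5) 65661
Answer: 3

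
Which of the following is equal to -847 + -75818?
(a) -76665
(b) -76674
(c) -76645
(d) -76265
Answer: a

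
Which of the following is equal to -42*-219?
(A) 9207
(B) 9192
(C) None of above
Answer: C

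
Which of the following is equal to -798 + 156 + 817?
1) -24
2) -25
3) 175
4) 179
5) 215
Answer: 3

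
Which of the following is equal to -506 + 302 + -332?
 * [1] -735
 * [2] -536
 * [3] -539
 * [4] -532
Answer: 2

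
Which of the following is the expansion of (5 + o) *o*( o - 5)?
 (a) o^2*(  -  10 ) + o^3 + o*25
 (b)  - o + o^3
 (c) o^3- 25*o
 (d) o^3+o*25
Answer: c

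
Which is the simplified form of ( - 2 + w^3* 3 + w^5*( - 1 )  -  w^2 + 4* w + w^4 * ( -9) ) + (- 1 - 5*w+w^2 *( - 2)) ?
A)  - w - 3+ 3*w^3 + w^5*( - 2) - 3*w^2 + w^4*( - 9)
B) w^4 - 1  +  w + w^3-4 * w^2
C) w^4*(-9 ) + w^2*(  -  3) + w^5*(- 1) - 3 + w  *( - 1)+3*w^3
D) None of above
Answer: C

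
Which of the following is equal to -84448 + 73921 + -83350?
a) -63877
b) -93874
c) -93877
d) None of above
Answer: c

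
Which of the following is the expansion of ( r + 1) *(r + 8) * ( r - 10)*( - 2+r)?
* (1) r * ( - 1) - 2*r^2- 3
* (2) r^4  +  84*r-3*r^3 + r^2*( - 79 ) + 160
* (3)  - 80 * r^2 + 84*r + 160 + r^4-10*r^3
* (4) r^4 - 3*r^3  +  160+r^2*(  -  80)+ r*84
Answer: 4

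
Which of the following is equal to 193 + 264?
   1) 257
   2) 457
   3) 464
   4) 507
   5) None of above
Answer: 2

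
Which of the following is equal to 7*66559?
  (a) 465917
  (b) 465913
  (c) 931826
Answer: b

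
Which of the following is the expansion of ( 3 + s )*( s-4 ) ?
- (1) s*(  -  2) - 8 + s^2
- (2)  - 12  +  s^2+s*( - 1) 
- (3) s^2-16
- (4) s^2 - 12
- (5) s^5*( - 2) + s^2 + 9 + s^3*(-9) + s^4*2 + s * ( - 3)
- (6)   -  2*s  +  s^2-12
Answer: 2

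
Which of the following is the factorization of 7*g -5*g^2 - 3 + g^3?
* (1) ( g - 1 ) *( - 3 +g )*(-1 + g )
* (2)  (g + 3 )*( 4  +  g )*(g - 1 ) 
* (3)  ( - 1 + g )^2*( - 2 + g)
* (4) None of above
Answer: 1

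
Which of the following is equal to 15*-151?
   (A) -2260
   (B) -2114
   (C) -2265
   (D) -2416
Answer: C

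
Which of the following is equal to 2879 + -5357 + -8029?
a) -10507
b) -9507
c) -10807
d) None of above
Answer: a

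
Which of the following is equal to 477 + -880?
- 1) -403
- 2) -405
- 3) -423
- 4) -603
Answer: 1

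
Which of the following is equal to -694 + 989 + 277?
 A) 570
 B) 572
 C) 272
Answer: B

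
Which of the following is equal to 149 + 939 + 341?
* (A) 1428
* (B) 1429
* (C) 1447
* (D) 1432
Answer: B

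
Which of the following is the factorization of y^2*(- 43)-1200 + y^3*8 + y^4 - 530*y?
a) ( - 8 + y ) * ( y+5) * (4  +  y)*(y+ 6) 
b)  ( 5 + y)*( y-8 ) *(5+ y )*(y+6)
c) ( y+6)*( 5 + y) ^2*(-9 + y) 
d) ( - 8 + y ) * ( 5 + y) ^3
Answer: b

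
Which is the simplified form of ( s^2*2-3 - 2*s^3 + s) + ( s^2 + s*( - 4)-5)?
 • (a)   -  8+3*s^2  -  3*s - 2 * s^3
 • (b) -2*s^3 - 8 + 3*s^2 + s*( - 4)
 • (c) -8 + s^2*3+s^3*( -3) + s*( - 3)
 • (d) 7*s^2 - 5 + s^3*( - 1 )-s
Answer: a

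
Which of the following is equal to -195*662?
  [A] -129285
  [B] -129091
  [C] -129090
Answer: C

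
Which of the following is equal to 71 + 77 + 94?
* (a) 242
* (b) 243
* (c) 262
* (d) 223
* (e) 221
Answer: a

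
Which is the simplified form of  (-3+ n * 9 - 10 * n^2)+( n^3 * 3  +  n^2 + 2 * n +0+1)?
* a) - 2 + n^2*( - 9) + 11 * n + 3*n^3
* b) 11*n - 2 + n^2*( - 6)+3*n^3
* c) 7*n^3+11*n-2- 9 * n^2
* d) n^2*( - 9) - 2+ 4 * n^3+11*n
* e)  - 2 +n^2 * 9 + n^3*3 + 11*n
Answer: a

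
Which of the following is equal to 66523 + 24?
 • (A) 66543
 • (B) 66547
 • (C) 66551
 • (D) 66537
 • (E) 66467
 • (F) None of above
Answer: B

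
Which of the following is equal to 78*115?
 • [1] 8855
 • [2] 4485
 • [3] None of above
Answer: 3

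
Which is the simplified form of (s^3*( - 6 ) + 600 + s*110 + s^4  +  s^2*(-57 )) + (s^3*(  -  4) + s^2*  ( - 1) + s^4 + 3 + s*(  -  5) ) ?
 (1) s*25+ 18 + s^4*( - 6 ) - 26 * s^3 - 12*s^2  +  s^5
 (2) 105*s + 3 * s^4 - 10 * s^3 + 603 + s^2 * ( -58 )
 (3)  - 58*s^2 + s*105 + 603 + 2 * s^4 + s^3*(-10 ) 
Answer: 3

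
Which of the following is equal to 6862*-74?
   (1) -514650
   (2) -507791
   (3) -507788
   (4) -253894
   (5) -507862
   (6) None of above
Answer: 3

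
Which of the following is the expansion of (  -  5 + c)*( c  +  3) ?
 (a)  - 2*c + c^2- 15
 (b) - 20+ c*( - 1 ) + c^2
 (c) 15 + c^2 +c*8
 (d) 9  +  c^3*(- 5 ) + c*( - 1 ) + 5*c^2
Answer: a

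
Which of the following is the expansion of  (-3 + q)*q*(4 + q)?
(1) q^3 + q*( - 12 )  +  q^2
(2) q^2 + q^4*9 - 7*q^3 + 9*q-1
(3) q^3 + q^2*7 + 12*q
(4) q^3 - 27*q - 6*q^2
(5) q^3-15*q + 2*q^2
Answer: 1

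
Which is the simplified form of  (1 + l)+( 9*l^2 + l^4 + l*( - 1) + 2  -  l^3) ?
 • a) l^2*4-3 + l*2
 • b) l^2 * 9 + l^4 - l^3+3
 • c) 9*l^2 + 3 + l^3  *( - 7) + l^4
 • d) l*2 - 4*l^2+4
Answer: b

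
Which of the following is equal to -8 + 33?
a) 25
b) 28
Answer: a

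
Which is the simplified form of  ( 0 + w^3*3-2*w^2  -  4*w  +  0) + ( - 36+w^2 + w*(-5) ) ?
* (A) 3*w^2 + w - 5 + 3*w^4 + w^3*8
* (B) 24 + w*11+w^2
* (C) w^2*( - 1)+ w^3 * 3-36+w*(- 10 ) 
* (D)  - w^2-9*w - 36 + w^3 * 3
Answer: D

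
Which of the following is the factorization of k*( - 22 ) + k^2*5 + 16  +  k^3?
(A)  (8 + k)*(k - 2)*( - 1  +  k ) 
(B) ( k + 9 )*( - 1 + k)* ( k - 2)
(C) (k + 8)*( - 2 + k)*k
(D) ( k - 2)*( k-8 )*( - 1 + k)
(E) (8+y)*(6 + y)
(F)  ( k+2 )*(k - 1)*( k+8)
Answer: A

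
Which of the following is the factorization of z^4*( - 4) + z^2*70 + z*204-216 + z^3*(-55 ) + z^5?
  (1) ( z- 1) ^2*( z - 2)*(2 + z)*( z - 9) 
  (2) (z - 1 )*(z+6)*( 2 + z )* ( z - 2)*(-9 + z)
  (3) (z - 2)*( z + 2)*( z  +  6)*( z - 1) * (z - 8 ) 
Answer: 2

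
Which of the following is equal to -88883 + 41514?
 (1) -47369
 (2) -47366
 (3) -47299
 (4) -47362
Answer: 1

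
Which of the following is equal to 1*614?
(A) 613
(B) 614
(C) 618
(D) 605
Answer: B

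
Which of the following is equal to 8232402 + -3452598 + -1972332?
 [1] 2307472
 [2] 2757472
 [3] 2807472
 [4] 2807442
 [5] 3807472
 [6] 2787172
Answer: 3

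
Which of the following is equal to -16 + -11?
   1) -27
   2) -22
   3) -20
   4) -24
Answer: 1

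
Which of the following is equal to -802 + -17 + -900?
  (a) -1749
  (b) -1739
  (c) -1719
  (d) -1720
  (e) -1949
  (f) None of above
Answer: c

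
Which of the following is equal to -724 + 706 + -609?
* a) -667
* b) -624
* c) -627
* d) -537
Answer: c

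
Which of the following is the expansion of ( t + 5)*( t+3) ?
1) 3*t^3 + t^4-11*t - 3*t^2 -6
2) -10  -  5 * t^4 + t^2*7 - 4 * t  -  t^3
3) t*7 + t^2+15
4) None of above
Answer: 4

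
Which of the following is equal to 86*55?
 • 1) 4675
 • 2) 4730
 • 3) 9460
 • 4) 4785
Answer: 2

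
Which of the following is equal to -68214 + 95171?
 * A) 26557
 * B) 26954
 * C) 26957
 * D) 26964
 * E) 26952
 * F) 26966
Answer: C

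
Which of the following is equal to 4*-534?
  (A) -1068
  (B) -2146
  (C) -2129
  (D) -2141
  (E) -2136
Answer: E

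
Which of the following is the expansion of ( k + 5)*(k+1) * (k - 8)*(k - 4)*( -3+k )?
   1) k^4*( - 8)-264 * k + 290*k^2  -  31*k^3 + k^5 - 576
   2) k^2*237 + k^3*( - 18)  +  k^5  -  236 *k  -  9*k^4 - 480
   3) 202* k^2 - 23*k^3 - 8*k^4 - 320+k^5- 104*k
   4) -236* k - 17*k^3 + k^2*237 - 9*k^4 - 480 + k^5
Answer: 4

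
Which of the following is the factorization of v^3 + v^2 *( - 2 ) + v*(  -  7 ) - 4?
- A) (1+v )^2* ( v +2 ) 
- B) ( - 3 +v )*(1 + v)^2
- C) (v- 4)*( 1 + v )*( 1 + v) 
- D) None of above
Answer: C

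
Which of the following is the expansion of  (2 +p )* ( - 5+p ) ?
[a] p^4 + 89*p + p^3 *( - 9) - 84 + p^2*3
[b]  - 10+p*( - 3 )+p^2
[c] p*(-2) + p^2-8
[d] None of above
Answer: b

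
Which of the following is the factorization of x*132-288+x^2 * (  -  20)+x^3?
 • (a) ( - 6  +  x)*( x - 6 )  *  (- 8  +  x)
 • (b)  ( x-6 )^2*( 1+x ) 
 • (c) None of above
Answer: a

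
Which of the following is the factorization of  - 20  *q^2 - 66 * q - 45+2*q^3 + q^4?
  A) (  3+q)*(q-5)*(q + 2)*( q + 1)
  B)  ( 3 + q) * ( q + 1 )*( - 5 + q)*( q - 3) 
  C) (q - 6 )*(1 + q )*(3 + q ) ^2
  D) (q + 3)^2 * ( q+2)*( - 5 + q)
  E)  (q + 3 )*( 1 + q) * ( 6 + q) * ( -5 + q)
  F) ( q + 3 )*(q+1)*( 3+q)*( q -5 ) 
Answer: F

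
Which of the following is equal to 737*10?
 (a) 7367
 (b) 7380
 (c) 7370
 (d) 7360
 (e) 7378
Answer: c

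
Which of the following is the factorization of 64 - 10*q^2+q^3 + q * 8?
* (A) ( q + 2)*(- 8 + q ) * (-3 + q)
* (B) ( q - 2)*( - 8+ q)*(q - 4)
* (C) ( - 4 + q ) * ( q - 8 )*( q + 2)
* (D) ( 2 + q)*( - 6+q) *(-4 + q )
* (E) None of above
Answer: C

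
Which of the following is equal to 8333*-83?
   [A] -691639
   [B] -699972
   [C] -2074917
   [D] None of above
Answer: A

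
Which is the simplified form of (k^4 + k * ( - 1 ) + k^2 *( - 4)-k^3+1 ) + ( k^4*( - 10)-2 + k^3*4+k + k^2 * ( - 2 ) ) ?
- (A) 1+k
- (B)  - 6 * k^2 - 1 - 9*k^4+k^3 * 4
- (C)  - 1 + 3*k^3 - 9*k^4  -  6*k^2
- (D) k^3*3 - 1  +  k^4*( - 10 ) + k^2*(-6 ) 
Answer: C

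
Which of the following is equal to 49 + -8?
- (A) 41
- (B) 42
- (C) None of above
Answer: A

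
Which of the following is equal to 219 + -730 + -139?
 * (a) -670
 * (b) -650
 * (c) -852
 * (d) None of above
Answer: b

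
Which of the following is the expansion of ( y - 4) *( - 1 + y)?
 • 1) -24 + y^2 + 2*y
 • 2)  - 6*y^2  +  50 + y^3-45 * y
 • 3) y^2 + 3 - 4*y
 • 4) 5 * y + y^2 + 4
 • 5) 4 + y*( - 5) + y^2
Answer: 5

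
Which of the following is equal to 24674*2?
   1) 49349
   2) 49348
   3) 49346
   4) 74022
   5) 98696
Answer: 2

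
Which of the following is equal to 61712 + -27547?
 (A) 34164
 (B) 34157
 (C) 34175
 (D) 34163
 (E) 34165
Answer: E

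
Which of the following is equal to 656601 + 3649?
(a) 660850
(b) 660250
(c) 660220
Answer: b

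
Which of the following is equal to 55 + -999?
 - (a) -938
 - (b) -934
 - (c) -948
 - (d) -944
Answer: d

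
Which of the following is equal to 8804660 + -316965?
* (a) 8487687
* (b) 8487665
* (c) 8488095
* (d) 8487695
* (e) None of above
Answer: d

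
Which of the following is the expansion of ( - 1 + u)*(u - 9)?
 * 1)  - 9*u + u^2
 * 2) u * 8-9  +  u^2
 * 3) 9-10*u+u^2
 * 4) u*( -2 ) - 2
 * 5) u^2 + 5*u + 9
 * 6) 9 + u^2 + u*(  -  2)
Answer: 3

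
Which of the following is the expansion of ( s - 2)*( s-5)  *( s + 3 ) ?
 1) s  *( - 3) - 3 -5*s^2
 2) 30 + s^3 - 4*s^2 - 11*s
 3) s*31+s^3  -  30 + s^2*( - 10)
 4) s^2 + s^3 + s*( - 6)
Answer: 2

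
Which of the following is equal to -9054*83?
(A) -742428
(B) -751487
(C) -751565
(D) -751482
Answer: D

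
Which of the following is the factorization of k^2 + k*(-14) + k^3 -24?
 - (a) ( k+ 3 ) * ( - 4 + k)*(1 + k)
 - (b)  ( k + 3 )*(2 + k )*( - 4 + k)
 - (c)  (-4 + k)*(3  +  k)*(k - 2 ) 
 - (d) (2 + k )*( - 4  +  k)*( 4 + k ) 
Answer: b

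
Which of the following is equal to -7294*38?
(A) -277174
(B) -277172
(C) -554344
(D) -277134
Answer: B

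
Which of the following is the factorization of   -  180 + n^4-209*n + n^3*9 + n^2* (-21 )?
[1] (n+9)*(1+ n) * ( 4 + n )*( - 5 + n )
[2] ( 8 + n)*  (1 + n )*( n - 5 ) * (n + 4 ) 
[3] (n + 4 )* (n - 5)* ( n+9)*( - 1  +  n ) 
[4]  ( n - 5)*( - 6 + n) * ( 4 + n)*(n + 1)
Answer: 1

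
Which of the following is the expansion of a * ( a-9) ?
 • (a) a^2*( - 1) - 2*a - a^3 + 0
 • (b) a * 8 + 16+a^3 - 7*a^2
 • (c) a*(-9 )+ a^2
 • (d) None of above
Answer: c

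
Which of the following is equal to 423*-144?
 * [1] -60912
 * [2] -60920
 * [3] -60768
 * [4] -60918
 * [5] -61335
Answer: 1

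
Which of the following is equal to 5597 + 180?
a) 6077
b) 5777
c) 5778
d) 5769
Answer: b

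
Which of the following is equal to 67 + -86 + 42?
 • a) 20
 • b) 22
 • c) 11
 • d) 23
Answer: d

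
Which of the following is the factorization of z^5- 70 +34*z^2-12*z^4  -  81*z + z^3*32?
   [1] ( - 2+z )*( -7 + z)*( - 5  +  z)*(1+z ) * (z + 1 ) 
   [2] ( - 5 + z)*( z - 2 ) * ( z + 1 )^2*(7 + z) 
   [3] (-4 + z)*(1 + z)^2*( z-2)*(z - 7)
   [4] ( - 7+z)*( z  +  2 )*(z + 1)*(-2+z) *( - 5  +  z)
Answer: 1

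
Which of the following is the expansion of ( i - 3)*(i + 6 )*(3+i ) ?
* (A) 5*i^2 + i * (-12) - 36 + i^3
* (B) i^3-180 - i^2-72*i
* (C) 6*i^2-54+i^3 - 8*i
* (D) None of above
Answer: D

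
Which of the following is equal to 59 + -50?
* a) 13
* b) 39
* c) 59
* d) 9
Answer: d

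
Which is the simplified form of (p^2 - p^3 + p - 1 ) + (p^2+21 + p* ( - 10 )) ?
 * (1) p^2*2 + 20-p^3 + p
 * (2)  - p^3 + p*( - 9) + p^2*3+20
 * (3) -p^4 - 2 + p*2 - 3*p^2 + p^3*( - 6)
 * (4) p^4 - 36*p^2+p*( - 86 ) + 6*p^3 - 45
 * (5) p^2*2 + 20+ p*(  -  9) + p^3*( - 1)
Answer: 5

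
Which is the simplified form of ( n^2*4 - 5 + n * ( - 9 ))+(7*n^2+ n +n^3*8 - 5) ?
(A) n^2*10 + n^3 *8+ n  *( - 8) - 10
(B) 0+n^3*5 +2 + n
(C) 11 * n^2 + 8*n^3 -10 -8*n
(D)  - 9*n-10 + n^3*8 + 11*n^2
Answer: C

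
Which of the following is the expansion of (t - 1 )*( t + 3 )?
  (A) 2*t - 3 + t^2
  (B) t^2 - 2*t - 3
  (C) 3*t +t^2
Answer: A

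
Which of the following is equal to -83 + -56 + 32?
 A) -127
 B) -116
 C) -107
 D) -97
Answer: C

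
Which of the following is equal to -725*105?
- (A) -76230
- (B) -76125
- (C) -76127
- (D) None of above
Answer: B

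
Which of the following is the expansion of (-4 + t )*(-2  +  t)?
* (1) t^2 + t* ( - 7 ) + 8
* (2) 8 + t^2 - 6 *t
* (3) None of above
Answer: 2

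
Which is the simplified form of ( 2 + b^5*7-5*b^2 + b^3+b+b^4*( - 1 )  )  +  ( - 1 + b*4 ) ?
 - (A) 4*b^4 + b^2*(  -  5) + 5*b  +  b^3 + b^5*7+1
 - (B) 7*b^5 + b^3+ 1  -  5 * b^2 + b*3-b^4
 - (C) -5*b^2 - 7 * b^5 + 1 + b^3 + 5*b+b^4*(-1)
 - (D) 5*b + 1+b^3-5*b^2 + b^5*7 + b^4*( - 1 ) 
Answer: D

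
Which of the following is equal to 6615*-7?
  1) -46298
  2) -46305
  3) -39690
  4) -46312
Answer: 2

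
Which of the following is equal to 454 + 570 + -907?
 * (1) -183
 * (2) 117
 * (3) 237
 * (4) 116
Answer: 2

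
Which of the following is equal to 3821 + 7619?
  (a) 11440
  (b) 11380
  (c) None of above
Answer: a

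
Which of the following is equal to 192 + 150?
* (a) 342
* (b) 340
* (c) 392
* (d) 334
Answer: a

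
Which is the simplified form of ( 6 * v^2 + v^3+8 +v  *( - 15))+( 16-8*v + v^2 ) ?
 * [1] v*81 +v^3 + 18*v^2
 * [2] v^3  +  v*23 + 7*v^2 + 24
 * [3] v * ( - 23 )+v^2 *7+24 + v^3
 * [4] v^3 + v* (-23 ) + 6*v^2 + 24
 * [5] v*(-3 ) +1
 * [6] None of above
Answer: 3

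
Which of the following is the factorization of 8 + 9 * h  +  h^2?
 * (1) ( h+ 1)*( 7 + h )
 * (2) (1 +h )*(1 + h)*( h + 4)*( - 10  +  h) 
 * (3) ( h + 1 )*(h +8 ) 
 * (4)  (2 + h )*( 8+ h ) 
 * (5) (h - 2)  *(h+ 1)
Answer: 3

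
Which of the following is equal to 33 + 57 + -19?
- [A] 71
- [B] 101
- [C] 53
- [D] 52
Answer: A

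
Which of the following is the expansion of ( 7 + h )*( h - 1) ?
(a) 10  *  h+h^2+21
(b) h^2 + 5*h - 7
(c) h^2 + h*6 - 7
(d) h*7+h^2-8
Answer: c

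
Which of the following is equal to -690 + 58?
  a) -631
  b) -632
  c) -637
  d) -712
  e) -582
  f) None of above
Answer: b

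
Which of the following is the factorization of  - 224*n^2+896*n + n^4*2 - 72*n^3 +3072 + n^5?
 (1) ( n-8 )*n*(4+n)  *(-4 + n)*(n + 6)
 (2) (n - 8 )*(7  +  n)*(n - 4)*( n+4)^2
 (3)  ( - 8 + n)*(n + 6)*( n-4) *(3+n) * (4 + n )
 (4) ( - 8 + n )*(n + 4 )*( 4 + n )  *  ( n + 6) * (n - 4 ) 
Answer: 4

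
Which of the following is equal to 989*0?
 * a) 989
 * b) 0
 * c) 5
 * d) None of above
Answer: b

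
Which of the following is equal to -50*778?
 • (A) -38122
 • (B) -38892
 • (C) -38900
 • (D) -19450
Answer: C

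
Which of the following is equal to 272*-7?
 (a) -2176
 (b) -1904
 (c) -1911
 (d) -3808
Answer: b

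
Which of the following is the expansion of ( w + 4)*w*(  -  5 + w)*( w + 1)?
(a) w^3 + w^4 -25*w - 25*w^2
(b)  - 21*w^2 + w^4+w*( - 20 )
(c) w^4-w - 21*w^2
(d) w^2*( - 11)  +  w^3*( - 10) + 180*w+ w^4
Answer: b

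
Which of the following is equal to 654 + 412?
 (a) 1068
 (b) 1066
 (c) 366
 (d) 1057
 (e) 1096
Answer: b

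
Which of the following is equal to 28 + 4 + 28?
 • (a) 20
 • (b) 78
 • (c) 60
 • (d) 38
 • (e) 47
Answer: c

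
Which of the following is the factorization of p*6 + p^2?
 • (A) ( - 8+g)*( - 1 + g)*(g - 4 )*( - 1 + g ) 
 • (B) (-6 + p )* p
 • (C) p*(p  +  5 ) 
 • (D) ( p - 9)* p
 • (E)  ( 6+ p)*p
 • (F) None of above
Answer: E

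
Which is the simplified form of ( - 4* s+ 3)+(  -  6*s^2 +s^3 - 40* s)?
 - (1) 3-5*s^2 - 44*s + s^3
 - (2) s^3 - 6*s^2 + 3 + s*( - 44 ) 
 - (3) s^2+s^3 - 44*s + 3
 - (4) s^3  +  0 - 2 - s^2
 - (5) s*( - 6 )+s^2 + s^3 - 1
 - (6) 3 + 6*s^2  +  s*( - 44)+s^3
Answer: 2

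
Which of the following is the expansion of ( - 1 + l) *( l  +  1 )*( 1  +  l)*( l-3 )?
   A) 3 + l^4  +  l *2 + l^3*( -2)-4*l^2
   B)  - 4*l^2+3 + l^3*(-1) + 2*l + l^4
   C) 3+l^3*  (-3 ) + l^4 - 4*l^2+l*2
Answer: A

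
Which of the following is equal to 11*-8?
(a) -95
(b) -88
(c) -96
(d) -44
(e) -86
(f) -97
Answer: b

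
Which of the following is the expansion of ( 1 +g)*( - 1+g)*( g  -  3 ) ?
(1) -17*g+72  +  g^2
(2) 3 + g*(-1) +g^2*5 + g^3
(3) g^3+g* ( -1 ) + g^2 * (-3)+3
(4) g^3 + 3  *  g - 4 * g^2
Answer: 3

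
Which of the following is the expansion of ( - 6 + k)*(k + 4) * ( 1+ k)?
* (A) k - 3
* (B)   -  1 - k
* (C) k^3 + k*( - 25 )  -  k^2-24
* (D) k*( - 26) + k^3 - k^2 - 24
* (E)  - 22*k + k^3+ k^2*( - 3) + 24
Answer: D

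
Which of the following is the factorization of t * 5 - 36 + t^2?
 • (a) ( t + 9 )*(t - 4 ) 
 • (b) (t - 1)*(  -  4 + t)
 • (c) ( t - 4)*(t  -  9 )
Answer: a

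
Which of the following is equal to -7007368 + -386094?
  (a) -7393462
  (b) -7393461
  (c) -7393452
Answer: a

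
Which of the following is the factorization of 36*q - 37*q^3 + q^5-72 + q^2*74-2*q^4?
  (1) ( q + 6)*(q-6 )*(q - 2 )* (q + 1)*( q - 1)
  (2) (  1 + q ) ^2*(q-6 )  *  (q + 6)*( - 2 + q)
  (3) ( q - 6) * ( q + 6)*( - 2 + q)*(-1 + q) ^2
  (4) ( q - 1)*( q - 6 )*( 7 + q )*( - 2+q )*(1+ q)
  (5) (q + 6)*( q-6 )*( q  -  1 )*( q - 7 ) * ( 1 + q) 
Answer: 1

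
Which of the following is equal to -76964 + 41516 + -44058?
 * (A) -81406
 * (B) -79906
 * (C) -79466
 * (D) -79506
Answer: D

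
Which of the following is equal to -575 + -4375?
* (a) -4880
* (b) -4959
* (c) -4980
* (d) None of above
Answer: d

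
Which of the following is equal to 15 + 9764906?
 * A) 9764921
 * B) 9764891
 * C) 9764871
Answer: A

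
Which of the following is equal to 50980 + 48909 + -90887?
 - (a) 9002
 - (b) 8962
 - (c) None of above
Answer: a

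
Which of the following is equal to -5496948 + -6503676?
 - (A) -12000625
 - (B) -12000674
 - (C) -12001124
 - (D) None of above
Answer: D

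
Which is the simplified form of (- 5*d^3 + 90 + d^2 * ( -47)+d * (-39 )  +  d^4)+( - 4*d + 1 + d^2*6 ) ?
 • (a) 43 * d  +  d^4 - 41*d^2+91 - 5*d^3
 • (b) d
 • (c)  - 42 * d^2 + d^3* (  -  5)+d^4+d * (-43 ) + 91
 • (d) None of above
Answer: d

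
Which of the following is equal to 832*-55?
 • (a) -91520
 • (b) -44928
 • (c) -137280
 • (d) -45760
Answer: d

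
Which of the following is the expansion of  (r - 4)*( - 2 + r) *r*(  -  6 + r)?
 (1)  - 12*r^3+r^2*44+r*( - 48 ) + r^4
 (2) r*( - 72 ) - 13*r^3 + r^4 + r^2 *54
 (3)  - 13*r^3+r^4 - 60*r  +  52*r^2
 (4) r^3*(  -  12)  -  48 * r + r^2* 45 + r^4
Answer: 1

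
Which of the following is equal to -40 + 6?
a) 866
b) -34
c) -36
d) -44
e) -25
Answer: b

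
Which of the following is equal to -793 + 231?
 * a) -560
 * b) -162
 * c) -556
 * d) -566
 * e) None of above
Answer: e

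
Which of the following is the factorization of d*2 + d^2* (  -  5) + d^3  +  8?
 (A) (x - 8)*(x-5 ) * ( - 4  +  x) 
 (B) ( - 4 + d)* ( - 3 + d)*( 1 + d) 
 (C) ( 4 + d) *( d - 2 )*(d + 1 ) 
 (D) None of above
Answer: D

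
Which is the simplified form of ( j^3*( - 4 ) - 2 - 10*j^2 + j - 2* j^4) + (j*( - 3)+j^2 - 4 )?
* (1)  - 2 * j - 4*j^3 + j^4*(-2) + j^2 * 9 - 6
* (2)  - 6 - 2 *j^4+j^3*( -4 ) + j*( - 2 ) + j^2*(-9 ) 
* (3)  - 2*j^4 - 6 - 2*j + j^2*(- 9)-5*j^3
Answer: 2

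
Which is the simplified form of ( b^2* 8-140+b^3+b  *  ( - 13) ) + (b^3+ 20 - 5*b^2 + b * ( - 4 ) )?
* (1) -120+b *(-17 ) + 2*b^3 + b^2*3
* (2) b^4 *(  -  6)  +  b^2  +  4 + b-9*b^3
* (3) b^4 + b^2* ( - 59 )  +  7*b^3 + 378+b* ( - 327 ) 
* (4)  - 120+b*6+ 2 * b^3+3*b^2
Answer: 1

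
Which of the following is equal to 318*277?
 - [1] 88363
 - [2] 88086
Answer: 2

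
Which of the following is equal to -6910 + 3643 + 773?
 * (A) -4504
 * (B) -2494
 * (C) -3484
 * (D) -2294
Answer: B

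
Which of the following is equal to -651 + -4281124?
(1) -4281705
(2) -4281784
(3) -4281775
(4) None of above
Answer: 3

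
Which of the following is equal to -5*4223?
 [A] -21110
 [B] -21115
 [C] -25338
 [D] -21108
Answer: B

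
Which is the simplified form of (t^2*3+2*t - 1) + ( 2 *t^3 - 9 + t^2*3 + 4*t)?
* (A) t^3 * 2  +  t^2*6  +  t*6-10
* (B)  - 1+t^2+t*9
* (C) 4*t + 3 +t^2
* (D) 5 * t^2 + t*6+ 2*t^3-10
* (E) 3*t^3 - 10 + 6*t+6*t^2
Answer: A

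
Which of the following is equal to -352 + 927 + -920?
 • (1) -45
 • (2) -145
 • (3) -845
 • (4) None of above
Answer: 4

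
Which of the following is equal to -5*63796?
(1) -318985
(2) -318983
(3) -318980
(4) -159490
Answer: 3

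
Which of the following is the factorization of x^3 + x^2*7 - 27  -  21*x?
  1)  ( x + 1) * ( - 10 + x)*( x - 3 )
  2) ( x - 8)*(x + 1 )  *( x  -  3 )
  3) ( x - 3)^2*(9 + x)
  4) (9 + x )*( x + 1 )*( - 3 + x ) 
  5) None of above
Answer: 4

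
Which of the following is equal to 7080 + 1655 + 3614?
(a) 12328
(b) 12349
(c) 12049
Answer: b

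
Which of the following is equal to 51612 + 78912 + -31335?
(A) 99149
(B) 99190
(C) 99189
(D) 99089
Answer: C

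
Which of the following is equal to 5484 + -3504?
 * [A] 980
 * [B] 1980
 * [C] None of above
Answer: B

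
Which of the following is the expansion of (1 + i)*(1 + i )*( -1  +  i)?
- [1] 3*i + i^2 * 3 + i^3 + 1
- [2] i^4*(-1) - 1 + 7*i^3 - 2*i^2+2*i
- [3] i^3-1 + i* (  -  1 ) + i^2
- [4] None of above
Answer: 3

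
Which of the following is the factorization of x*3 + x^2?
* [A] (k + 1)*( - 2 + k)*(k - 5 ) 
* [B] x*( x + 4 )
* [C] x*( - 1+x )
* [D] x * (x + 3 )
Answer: D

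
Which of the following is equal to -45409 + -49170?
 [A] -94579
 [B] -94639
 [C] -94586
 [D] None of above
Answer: A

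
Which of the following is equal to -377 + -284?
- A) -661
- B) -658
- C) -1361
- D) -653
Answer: A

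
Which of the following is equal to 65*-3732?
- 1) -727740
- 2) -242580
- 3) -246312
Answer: 2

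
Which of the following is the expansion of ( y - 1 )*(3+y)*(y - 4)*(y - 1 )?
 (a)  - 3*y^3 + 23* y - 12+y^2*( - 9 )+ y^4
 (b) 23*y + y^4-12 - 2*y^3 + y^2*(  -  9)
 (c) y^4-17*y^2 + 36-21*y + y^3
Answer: a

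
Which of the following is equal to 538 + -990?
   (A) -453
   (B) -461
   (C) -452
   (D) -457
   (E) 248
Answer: C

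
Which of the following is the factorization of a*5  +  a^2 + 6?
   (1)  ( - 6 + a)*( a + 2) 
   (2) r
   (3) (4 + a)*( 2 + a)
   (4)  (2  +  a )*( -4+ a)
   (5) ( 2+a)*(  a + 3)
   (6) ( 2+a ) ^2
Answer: 5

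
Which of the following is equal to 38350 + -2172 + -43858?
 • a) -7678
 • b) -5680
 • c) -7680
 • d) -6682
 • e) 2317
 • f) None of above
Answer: c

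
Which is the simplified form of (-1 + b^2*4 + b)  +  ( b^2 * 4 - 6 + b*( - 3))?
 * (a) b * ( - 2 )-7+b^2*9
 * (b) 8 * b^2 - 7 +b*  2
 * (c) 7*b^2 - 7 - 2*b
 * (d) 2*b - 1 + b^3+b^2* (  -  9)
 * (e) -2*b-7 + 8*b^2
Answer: e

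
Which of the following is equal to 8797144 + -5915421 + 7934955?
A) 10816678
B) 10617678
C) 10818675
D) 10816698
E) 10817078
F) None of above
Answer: A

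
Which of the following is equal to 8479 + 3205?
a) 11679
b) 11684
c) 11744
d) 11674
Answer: b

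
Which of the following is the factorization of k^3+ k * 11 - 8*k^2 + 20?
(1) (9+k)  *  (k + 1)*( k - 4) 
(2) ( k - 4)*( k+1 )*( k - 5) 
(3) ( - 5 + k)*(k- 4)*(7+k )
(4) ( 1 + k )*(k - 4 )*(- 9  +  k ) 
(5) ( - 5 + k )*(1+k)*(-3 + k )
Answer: 2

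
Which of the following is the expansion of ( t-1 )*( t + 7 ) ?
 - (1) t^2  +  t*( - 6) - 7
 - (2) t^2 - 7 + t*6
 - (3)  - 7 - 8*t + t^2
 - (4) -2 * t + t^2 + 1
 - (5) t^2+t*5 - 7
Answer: 2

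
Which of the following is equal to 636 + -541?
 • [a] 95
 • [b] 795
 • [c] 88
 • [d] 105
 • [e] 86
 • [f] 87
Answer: a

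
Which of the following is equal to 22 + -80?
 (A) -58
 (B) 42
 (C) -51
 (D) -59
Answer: A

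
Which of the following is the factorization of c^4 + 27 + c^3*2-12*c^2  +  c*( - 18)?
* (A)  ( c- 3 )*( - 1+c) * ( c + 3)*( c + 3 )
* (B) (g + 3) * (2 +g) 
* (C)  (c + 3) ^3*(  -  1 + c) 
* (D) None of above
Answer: A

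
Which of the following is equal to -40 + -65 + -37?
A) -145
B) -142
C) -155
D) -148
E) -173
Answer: B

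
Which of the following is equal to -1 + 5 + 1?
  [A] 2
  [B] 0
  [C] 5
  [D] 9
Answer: C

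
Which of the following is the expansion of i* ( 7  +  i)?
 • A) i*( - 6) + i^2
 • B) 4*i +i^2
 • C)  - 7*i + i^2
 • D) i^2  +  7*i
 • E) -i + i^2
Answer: D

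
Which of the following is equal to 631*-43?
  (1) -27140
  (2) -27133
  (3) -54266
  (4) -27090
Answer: 2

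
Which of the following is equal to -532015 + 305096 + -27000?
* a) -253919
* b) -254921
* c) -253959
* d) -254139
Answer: a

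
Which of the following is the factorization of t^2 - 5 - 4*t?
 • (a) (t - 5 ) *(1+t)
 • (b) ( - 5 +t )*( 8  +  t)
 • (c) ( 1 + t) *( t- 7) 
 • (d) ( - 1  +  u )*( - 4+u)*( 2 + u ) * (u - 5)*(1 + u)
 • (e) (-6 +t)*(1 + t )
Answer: a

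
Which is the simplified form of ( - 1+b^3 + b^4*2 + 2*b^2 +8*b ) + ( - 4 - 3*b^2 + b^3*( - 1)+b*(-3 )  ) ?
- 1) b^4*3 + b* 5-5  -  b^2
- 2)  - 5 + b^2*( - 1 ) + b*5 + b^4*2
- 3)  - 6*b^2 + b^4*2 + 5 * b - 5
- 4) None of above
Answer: 2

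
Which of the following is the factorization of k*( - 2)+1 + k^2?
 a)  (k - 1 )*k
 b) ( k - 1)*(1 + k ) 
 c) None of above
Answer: c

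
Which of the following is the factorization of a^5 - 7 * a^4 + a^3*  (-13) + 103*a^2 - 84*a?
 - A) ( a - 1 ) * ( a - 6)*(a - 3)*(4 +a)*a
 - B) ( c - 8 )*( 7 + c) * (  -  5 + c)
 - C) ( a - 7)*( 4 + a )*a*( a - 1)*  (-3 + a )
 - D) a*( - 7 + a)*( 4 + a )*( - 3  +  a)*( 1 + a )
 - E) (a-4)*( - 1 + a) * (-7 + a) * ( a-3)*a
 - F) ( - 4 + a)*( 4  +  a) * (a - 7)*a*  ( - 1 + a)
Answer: C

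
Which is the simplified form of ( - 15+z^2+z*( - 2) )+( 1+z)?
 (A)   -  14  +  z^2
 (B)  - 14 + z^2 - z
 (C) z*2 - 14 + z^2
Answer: B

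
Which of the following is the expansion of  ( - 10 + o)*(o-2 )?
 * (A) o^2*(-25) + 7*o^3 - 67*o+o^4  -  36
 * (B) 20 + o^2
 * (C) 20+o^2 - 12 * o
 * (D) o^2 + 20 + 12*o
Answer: C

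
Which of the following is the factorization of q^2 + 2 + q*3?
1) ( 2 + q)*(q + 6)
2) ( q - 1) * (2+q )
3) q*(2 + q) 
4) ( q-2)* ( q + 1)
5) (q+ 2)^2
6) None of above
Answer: 6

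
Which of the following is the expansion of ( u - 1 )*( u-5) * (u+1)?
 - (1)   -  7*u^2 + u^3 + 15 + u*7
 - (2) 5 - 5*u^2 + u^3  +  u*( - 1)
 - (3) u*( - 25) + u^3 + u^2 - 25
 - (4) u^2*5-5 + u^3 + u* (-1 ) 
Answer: 2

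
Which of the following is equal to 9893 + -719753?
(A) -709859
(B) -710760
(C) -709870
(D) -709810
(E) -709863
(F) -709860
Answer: F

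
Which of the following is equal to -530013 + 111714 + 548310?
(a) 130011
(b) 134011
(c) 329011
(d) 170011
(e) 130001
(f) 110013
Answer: a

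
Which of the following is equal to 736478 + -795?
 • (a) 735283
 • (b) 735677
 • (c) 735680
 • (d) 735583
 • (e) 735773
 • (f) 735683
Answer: f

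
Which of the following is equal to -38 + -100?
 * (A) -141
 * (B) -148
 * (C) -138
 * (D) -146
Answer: C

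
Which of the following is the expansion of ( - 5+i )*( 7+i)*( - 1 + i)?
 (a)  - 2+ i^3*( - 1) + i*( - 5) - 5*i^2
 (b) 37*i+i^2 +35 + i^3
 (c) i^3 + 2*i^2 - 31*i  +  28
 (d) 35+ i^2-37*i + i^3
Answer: d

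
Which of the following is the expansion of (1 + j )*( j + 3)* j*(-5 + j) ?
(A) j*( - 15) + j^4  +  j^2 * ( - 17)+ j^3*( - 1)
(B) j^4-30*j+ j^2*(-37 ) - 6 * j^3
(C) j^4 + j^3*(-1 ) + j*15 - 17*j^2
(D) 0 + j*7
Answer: A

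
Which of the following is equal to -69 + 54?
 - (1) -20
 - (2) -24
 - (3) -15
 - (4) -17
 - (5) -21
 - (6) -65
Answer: 3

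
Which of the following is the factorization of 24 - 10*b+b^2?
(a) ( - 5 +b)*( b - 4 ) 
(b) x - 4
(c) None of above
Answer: c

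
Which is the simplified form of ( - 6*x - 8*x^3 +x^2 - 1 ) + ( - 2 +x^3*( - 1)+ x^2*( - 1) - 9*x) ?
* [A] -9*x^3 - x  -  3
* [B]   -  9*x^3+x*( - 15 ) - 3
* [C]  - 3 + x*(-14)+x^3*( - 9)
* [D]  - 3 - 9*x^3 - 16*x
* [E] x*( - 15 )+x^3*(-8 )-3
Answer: B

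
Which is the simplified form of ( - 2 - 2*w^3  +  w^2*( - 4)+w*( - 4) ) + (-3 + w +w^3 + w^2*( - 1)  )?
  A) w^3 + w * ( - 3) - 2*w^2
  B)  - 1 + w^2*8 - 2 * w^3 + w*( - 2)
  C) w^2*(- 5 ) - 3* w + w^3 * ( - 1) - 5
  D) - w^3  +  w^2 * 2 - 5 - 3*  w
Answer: C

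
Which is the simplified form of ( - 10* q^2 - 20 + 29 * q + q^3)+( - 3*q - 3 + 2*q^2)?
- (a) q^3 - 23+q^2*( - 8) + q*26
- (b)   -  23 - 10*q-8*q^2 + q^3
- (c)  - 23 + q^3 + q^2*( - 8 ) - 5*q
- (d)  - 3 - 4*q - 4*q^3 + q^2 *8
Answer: a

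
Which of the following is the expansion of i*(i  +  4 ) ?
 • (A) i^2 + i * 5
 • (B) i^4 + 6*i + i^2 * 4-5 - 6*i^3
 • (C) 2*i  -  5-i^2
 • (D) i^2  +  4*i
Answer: D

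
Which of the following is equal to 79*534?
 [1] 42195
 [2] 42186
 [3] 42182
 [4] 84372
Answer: 2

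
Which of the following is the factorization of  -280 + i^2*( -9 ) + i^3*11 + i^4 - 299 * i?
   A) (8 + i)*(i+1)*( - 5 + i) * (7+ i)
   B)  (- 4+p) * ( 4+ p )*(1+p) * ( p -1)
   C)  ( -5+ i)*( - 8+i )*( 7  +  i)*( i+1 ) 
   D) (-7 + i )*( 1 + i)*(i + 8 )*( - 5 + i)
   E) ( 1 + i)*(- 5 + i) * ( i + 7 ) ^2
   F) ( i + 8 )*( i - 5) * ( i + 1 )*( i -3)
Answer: A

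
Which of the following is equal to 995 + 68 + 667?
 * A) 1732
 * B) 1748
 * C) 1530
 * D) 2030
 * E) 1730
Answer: E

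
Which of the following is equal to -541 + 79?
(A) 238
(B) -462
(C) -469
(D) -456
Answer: B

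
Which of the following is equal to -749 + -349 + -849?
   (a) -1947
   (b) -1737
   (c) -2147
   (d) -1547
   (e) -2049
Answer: a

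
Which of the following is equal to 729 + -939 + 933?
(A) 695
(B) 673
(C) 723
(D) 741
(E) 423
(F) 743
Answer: C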